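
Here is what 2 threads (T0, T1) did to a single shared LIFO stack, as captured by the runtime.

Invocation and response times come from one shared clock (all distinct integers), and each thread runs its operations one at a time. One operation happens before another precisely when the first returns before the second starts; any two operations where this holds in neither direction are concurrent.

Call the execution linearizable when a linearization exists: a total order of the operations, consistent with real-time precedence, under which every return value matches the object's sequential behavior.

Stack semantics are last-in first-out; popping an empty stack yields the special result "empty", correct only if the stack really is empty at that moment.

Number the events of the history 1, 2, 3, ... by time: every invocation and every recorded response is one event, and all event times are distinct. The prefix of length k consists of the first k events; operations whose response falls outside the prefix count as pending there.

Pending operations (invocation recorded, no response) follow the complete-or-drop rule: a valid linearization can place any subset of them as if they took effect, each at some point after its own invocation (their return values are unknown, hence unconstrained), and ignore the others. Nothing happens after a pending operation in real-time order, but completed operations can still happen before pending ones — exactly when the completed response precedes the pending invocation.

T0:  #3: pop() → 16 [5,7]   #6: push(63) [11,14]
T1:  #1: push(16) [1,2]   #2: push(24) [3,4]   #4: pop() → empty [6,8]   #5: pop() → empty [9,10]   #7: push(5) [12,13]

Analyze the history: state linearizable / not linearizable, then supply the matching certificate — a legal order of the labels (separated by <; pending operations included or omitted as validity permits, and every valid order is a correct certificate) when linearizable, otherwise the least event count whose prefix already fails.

not linearizable — minimal violating prefix: 8 events

the violation lands at event 8, #4's response at time 8: events 1..7 linearize, events 1..8 do not
4 completed operations, 2 real-time-consistent orders — every LIFO stack replay fails
one such order, #1, #2, #3, #4, breaks at step 3 where #3 pop() → 16 is illegal
one such order, #1, #2, #4, #3, breaks at step 3 where #4 pop() → empty is illegal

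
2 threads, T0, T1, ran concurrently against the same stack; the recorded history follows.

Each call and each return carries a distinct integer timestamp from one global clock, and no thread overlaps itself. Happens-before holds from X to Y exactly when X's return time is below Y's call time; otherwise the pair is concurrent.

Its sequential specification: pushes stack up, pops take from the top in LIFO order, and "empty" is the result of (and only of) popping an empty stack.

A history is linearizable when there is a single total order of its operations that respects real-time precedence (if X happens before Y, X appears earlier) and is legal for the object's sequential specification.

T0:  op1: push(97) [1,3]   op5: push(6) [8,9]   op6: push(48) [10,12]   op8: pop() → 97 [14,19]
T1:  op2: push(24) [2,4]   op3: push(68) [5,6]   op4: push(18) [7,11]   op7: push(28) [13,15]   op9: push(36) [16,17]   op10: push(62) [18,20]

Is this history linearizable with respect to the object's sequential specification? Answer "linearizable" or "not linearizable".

not linearizable

already the first 19 events (up to op8's response at time 19) admit no linearization; the first 18 still do
the 9 completed operations admit 18 real-time orders; each fails the stack replay
no escape via the 1 pending operation (op10): every completion choice fails
for example op1, op2, op3, op4, op5, op6, op7, op8, op9 (pending dropped) fails at step 8: op8 pop() → 97 is not legal there
for example op1, op2, op3, op4, op5, op6, op7, op9, op8 (pending dropped) fails at step 9: op8 pop() → 97 is not legal there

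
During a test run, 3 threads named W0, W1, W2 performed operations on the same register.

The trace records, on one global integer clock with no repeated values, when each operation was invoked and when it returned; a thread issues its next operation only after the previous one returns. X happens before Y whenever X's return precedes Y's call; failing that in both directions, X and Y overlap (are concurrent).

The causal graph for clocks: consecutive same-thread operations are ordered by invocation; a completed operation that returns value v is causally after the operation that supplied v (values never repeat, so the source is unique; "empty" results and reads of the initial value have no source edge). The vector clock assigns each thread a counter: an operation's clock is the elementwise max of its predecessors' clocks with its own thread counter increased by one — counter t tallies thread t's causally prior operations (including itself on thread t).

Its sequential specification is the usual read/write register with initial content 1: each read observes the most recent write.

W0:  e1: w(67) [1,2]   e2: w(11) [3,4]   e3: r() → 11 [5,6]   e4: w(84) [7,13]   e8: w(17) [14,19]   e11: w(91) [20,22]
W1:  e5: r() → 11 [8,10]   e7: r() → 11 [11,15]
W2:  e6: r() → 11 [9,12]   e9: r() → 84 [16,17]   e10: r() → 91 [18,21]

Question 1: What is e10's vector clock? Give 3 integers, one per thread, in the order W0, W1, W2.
Answer: (6, 0, 3)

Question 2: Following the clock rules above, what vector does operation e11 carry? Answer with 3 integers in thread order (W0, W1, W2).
Answer: (6, 0, 0)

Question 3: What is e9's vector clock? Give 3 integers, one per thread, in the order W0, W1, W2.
Answer: (4, 0, 2)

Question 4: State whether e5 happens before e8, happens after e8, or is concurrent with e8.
Answer: before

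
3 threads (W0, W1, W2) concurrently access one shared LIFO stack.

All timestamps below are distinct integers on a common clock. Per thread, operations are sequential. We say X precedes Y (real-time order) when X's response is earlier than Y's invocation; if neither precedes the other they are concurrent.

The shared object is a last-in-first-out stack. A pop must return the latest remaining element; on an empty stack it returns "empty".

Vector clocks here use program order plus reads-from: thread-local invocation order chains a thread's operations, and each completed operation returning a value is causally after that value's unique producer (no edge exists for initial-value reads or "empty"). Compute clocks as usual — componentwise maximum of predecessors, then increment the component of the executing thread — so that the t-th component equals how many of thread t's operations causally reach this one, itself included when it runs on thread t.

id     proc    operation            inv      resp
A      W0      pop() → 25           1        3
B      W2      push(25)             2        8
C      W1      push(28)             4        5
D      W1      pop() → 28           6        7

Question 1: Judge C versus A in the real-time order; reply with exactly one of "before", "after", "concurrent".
Answer: after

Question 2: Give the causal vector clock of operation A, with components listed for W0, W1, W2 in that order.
Answer: (1, 0, 1)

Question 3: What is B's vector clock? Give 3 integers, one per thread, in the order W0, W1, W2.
Answer: (0, 0, 1)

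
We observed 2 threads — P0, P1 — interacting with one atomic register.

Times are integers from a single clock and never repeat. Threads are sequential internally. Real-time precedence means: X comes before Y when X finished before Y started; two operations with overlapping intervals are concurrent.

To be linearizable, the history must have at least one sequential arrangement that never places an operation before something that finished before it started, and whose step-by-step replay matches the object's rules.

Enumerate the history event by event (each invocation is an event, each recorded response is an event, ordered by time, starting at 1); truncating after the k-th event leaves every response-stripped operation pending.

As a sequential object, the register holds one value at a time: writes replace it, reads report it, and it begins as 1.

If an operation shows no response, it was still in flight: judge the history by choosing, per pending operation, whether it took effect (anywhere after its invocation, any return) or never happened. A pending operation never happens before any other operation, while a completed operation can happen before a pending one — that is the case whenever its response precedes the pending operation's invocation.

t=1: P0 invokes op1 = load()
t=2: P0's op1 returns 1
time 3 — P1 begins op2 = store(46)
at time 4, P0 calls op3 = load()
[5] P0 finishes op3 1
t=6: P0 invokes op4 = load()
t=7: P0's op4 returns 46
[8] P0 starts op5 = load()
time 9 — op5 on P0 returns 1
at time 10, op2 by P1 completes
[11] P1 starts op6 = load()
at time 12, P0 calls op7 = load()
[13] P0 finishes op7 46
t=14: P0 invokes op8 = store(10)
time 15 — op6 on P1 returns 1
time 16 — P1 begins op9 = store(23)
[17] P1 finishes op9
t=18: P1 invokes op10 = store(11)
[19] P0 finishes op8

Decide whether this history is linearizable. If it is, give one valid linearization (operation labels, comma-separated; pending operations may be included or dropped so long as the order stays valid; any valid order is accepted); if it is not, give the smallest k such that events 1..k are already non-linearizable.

through event 8 a valid linearization exists; event 9 (op5 responding at time 9) ends that
the completed operations (4 total) allow one real-time order; the atomic register replay rejects it
no completion choice of the 1 pending operation (op2) rescues it — every subset was tried
sample order op1, op3, op4, op5 (pending dropped) stalls at step 3 — op4 load() → 46 has no legal effect

not linearizable — minimal violating prefix: 9 events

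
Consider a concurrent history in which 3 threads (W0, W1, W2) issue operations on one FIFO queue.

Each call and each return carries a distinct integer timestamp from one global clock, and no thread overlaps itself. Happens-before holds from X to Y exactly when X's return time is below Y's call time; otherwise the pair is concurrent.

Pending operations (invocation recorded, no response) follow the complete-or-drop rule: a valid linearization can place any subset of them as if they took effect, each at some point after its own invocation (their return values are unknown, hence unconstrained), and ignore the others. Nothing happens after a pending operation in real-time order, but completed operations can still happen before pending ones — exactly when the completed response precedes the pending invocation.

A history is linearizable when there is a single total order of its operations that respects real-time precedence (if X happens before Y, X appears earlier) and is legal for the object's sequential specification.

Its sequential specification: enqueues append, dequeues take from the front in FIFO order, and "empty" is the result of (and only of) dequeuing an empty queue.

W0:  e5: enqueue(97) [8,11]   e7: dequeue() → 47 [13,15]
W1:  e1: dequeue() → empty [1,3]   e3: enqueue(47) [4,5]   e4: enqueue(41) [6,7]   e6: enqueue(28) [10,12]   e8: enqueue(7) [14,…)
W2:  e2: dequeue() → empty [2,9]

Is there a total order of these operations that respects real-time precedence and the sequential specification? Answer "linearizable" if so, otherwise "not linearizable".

linearizable

a witness: e1, e2, e3, e4, e5, e6, e7
step 1: e1 dequeue() → empty — queue <>
step 2: e2 dequeue() → empty — queue <>
step 3: e3 enqueue(47) — queue <47>
step 4: e4 enqueue(41) — queue <47,41>
step 5: e5 enqueue(97) — queue <47,41,97>
step 6: e6 enqueue(28) — queue <47,41,97,28>
step 7: e7 dequeue() → 47 — queue <41,97,28>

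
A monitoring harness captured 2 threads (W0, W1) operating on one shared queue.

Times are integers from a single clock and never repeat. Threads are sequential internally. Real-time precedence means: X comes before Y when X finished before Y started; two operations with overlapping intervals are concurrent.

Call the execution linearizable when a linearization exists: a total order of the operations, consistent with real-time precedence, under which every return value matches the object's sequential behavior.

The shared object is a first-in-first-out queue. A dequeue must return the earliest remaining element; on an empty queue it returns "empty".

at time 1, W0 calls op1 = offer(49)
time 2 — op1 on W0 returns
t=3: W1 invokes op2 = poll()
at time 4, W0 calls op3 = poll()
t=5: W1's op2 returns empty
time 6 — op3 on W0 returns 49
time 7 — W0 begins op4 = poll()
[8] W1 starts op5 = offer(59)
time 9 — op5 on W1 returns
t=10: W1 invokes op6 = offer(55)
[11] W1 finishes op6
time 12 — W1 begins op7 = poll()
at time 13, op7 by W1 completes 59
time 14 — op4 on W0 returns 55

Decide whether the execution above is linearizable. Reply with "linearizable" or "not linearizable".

linearizable

one valid linearization: op1, op3, op2, op5, op6, op7, op4
after step 1 (op1 offer(49)): queue <49>
after step 2 (op3 poll() → 49): queue <>
after step 3 (op2 poll() → empty): queue <>
after step 4 (op5 offer(59)): queue <59>
after step 5 (op6 offer(55)): queue <59,55>
after step 6 (op7 poll() → 59): queue <55>
after step 7 (op4 poll() → 55): queue <>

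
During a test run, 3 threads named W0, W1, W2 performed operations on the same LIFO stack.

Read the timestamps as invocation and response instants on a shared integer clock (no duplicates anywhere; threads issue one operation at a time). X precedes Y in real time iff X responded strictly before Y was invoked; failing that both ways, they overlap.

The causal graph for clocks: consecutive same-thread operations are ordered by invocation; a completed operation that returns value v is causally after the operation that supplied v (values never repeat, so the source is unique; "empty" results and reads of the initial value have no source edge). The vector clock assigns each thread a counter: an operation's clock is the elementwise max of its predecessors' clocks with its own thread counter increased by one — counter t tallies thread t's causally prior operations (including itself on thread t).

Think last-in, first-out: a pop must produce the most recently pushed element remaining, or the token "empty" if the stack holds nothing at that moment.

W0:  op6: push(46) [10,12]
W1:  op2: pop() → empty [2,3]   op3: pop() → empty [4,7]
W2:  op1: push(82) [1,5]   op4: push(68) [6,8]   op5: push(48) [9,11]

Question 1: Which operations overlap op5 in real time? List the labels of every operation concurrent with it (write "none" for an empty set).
op6

op5 spans [9,11]: anything still running between times 9 and 11 counts as concurrent
op1 [1,5]: before
op2 [2,3]: before
op3 [4,7]: before
op4 [6,8]: before
op6 [10,12]: concurrent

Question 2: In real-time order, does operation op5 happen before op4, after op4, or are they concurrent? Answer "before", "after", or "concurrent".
after

op5 spans [9,11], op4 spans [6,8]
resp(op4)=8 < inv(op5)=9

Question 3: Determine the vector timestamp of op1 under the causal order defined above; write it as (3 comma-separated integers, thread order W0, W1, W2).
(0, 0, 1)

VC(op1, invoked at 1): no causal predecessors; +1 on W2 → (0, 0, 1)
VC(op2, invoked at 2): no causal predecessors; +1 on W1 → (0, 1, 0)
VC(op6, invoked at 10): no causal predecessors; +1 on W0 → (1, 0, 0)
from VC(op1)=(0, 0, 1), op4 (invoked 6) maxes components and bumps W2 → (0, 0, 2)
from VC(op2)=(0, 1, 0), op3 (invoked 4) maxes components and bumps W1 → (0, 2, 0)
from VC(op4)=(0, 0, 2), op5 (invoked 9) maxes components and bumps W2 → (0, 0, 3)
target: VC(op1) = (0, 0, 1)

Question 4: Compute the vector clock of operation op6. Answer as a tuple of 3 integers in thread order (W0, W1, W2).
(1, 0, 0)

op1 (invocation 1): nothing precedes it; W2's component alone gives (0, 0, 1)
op2 (invocation 2): nothing precedes it; W1's component alone gives (0, 1, 0)
op6 (invocation 10): nothing precedes it; W0's component alone gives (1, 0, 0)
merge at op4 (invoked 6): VC(op1)=(0, 0, 1), own-thread bump on W2 → (0, 0, 2)
merge at op3 (invoked 4): VC(op2)=(0, 1, 0), own-thread bump on W1 → (0, 2, 0)
merge at op5 (invoked 9): VC(op4)=(0, 0, 2), own-thread bump on W2 → (0, 0, 3)
target: VC(op6) = (1, 0, 0)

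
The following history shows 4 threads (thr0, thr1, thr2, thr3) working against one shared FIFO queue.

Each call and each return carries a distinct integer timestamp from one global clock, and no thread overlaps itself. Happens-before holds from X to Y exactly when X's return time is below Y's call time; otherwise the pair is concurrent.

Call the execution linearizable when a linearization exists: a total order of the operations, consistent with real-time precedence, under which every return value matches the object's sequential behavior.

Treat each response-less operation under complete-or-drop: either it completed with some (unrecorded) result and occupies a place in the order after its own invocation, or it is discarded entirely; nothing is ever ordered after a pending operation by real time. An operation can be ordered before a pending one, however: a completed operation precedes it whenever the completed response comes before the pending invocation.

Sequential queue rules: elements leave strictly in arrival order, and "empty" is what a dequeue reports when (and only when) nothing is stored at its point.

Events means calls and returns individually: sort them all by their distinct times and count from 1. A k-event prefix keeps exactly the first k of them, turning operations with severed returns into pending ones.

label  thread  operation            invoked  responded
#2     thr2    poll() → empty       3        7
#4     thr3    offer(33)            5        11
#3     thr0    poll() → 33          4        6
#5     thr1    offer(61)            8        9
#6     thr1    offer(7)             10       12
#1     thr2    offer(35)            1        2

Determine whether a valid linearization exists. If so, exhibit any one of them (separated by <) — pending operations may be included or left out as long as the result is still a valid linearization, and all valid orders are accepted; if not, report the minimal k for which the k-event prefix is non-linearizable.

already the first 7 events (up to #2's response at time 7) admit no linearization; the first 6 still do
3 completed operations, 2 real-time-consistent orders — every FIFO queue replay fails
no escape via the 1 pending operation (#4): every completion choice fails
for example #1, #2, #3 (pending dropped) fails at step 2: #2 poll() → empty is not legal there
for example #1, #3, #2 (pending dropped) fails at step 2: #3 poll() → 33 is not legal there

not linearizable — minimal violating prefix: 7 events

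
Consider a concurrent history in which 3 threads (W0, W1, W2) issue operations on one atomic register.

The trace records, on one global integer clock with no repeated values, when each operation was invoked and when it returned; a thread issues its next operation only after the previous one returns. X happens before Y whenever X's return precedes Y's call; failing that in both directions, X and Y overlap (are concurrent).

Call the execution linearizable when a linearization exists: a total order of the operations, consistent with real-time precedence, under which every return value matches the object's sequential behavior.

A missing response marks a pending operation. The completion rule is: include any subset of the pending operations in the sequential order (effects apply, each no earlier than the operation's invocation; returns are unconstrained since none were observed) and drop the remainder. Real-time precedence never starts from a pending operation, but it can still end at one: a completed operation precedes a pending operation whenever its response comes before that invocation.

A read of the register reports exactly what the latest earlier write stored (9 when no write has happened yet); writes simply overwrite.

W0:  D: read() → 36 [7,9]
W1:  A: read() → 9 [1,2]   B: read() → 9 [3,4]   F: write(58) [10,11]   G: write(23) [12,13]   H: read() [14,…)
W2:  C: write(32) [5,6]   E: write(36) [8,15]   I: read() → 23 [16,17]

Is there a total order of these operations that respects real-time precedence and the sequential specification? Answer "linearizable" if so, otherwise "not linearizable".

linearizable

one valid linearization: A, B, C, E, D, F, G, H, I
1. A read() → 9, leaving value 9
2. B read() → 9, leaving value 9
3. C write(32), leaving value 32
4. E write(36), leaving value 36
5. D read() → 36, leaving value 36
6. F write(58), leaving value 58
7. G write(23), leaving value 23
8. H read() (pending, included), leaving value 23
9. I read() → 23, leaving value 23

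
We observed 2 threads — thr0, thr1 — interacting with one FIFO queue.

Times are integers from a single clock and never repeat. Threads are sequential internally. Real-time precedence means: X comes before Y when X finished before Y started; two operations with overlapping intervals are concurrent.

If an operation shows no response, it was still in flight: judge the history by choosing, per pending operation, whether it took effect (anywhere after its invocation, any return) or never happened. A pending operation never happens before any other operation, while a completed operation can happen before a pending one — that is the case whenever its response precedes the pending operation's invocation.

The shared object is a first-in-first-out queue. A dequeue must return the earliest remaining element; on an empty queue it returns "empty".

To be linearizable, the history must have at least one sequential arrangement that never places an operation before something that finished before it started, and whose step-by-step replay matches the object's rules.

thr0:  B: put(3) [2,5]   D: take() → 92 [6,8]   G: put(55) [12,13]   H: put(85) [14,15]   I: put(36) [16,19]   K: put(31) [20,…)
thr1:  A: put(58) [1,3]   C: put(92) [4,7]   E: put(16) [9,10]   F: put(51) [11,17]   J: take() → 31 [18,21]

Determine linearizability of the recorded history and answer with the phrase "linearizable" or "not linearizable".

prefix check: 1..7 passes, 1..8 fails once D's time-8 response joins
the 4 completed operations admit 5 real-time orders; each fails the FIFO queue replay
one such order, A, B, C, D, breaks at step 4 where D take() → 92 is illegal
one such order, A, B, D, C, breaks at step 3 where D take() → 92 is illegal

not linearizable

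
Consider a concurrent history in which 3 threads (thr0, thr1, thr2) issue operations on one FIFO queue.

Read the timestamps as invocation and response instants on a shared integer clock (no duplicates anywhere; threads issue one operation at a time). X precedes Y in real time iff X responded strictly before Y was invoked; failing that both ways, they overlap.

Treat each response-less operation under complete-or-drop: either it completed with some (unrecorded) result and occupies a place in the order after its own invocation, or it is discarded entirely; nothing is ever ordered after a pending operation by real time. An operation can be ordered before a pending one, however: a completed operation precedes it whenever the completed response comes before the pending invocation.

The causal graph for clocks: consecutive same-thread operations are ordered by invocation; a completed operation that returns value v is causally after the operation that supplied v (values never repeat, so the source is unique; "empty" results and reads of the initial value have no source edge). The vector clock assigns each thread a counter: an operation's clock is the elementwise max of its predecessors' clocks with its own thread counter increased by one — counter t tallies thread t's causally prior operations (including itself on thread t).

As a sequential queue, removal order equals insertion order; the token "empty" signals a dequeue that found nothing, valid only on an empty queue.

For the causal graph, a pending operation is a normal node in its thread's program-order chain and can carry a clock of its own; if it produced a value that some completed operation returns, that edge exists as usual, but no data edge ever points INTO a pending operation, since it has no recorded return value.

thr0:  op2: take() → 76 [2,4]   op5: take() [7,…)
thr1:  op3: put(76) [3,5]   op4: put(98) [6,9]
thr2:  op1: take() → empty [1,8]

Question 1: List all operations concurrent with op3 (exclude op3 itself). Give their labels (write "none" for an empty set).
Answer: op1, op2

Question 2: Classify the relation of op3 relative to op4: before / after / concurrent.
Answer: before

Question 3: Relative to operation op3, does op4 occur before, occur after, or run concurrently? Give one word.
Answer: after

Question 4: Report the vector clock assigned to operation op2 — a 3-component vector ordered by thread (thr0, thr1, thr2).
Answer: (1, 1, 0)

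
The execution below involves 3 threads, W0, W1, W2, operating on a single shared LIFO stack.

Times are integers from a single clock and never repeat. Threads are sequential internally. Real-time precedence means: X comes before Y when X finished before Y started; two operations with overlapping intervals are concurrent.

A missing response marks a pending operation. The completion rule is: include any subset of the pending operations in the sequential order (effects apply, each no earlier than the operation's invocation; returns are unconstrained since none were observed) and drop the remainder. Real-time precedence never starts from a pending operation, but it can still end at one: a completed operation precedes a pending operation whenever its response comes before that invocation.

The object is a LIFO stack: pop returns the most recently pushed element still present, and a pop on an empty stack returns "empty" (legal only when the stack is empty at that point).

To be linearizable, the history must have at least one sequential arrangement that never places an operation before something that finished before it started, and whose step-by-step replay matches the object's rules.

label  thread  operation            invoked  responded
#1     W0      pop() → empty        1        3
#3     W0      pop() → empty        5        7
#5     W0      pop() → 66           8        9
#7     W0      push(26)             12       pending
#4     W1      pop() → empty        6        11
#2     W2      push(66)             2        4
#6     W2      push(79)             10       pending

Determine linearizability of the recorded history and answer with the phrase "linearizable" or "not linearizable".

not linearizable

through event 8 a valid linearization exists; event 9 (#5 responding at time 9) ends that
real-time-consistent orders of the 4 completed operations: 2 — all fail the LIFO stack replay
completion choices over the 1 pending operation (#4) were checked; none helps
one such order, #1, #2, #3, #5 (pending dropped), breaks at step 3 where #3 pop() → empty is illegal
one such order, #2, #1, #3, #5 (pending dropped), breaks at step 2 where #1 pop() → empty is illegal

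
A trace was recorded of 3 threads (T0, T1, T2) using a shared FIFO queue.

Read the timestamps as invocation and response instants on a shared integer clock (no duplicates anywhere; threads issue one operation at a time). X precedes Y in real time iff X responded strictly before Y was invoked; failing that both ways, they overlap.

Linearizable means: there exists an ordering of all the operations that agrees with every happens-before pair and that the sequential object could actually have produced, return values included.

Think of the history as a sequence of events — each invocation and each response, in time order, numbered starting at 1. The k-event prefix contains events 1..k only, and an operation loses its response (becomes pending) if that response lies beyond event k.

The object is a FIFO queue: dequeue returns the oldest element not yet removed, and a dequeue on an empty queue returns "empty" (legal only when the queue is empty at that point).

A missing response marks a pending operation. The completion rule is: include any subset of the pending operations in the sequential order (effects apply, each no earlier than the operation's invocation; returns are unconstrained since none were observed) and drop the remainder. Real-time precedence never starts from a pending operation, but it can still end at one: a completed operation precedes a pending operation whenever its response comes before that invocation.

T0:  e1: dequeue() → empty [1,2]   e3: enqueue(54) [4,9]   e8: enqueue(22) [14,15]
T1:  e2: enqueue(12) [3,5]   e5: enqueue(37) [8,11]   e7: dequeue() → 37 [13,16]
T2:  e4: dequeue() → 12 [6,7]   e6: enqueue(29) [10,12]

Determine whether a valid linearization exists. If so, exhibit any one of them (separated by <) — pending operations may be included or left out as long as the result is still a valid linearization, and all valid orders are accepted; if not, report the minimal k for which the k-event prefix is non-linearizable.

step 1: e1 dequeue() → empty — queue <>
step 2: e2 enqueue(12) — queue <12>
step 3: e4 dequeue() → 12 — queue <>
step 4: e5 enqueue(37) — queue <37>
step 5: e3 enqueue(54) — queue <37,54>
step 6: e6 enqueue(29) — queue <37,54,29>
step 7: e7 dequeue() → 37 — queue <54,29>
step 8: e8 enqueue(22) — queue <54,29,22>

linearizable — witness: e1 < e2 < e4 < e5 < e3 < e6 < e7 < e8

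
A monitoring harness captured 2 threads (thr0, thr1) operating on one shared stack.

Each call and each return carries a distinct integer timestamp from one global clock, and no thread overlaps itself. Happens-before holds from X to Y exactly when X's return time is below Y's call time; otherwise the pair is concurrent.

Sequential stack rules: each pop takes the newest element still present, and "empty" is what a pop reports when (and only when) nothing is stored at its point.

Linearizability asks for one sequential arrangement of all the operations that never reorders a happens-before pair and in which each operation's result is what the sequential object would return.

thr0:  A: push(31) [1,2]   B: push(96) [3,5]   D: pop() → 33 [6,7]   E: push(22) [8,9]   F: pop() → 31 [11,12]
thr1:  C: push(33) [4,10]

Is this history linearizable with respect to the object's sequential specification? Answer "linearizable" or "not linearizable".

cut after 11 events: linearizable; cut after 12 events (F responds, time 12): not linearizable
every one of the 4 real-time-consistent orders over 6 completed stack ops fails the sequential spec
for example A, B, C, D, E, F fails at step 6: F pop() → 31 is not legal there
for example A, B, D, C, E, F fails at step 3: D pop() → 33 is not legal there

not linearizable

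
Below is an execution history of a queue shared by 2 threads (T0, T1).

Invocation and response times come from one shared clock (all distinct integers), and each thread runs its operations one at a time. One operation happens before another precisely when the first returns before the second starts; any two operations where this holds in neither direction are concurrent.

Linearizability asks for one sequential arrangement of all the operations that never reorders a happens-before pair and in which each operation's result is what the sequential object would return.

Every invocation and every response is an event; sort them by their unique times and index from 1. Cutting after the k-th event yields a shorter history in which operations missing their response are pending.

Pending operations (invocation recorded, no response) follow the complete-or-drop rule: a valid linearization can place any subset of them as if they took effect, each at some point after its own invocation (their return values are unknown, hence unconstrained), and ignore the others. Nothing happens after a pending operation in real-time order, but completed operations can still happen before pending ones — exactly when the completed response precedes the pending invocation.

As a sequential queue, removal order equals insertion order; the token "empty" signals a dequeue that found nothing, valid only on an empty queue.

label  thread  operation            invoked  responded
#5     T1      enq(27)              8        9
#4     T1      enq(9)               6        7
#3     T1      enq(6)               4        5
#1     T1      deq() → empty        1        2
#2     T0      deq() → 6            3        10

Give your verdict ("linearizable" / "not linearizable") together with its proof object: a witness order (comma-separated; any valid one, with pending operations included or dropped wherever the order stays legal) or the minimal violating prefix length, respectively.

after step 1 (#1 deq() → empty): queue <>
after step 2 (#3 enq(6)): queue <6>
after step 3 (#2 deq() → 6): queue <>
after step 4 (#4 enq(9)): queue <9>
after step 5 (#5 enq(27)): queue <9,27>

linearizable — witness: #1, #3, #2, #4, #5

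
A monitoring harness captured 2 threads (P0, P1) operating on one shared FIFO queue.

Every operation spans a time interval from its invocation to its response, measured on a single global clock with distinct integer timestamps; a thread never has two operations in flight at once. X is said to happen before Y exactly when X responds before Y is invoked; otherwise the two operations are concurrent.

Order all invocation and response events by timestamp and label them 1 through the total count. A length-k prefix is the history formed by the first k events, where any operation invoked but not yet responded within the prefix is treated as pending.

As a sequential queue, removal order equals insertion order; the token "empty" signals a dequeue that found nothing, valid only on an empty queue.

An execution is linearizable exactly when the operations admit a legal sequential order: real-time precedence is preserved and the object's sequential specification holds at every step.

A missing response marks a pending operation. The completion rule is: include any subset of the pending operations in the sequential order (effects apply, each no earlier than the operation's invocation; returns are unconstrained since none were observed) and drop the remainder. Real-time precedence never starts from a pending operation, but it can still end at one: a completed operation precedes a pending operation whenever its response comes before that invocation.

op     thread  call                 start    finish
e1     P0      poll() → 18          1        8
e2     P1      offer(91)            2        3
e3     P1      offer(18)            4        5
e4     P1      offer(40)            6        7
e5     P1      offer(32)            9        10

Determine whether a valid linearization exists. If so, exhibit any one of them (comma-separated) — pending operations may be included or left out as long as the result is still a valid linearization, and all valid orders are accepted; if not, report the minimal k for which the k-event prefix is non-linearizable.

not linearizable — minimal violating prefix: 8 events

events 1..7 are fine; event 8 — the response of e1 at time 8 — makes the prefix non-linearizable
4 orders of the 4 completed FIFO queue ops respect real time; none is legal
for example e1, e2, e3, e4 fails at step 1: e1 poll() → 18 is not legal there
for example e2, e1, e3, e4 fails at step 2: e1 poll() → 18 is not legal there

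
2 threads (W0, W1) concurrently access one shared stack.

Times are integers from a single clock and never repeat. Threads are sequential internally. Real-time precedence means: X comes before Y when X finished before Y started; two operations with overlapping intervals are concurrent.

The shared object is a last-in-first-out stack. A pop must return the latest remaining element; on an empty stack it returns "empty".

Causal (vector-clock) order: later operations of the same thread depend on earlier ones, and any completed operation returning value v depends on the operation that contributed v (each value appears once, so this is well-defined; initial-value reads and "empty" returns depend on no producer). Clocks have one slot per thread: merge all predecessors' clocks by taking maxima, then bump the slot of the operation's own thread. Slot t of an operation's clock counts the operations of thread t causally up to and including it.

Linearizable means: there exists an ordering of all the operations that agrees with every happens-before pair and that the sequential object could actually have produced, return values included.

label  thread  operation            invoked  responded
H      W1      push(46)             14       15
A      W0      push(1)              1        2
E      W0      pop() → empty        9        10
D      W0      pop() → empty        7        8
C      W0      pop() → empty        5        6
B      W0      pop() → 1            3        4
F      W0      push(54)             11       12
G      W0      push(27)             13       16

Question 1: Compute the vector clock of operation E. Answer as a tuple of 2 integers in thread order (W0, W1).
(5, 0)

VC(H, invoked at 14): no causal predecessors; +1 on W1 → (0, 1)
VC(A, invoked at 1): no causal predecessors; +1 on W0 → (1, 0)
B (invocation 3): componentwise max over VC(A)=(1, 0), +1 at W0, giving (2, 0)
C (invocation 5): componentwise max over VC(B)=(2, 0), +1 at W0, giving (3, 0)
D (invocation 7): componentwise max over VC(C)=(3, 0), +1 at W0, giving (4, 0)
E (invocation 9): componentwise max over VC(D)=(4, 0), +1 at W0, giving (5, 0)
F (invocation 11): componentwise max over VC(E)=(5, 0), +1 at W0, giving (6, 0)
G (invocation 13): componentwise max over VC(F)=(6, 0), +1 at W0, giving (7, 0)
target: VC(E) = (5, 0)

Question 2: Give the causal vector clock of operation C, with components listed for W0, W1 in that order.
(3, 0)

H, invoked 14, has no incoming edges; only W1's bump applies → (0, 1)
A, invoked 1, has no incoming edges; only W0's bump applies → (1, 0)
from VC(A)=(1, 0), B (invoked 3) maxes components and bumps W0 → (2, 0)
from VC(B)=(2, 0), C (invoked 5) maxes components and bumps W0 → (3, 0)
from VC(C)=(3, 0), D (invoked 7) maxes components and bumps W0 → (4, 0)
from VC(D)=(4, 0), E (invoked 9) maxes components and bumps W0 → (5, 0)
from VC(E)=(5, 0), F (invoked 11) maxes components and bumps W0 → (6, 0)
from VC(F)=(6, 0), G (invoked 13) maxes components and bumps W0 → (7, 0)
target: VC(C) = (3, 0)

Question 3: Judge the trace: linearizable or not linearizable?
linearizable

one valid linearization: A, B, C, D, E, F, G, H
step 1: A push(1) — stack <1>
step 2: B pop() → 1 — stack <>
step 3: C pop() → empty — stack <>
step 4: D pop() → empty — stack <>
step 5: E pop() → empty — stack <>
step 6: F push(54) — stack <54>
step 7: G push(27) — stack <54,27>
step 8: H push(46) — stack <54,27,46>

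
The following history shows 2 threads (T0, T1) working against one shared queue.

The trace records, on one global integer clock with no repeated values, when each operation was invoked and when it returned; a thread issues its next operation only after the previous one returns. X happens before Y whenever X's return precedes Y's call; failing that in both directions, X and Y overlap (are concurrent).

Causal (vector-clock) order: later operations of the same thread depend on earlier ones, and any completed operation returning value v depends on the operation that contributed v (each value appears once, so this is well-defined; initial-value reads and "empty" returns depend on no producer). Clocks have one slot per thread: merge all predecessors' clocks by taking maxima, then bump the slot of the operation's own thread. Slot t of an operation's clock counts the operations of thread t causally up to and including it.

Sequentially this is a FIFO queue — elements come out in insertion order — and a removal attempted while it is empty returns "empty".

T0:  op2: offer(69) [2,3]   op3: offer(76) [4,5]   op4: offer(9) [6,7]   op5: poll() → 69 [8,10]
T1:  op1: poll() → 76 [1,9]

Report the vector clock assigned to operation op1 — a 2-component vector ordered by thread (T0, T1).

(2, 1)

op2, invoked 2, has no incoming edges; only T0's bump applies → (1, 0)
merge at op3 (invoked 4): VC(op2)=(1, 0), own-thread bump on T0 → (2, 0)
merge at op1 (invoked 1): VC(op3)=(2, 0), own-thread bump on T1 → (2, 1)
merge at op4 (invoked 6): VC(op3)=(2, 0), own-thread bump on T0 → (3, 0)
merge at op5 (invoked 8): VC(op2)=(1, 0), VC(op4)=(3, 0), own-thread bump on T0 → (4, 0)
target: VC(op1) = (2, 1)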